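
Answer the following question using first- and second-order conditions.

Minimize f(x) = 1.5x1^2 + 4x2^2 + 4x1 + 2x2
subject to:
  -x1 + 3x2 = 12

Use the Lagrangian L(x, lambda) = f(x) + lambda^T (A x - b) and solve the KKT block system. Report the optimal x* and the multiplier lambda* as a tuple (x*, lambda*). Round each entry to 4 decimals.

Form the Lagrangian:
  L(x, lambda) = (1/2) x^T Q x + c^T x + lambda^T (A x - b)
Stationarity (grad_x L = 0): Q x + c + A^T lambda = 0.
Primal feasibility: A x = b.

This gives the KKT block system:
  [ Q   A^T ] [ x     ]   [-c ]
  [ A    0  ] [ lambda ] = [ b ]

Solving the linear system:
  x*      = (-3.9429, 2.6857)
  lambda* = (-7.8286)
  f(x*)   = 41.7714

x* = (-3.9429, 2.6857), lambda* = (-7.8286)


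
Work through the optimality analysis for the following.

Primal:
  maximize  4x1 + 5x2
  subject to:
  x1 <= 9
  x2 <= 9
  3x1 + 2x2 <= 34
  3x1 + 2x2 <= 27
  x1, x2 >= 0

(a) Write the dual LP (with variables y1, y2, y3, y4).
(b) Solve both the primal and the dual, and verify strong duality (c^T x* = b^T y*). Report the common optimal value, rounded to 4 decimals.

The standard primal-dual pair for 'max c^T x s.t. A x <= b, x >= 0' is:
  Dual:  min b^T y  s.t.  A^T y >= c,  y >= 0.

So the dual LP is:
  minimize  9y1 + 9y2 + 34y3 + 27y4
  subject to:
    y1 + 3y3 + 3y4 >= 4
    y2 + 2y3 + 2y4 >= 5
    y1, y2, y3, y4 >= 0

Solving the primal: x* = (3, 9).
  primal value c^T x* = 57.
Solving the dual: y* = (0, 2.3333, 0, 1.3333).
  dual value b^T y* = 57.
Strong duality: c^T x* = b^T y*. Confirmed.

57


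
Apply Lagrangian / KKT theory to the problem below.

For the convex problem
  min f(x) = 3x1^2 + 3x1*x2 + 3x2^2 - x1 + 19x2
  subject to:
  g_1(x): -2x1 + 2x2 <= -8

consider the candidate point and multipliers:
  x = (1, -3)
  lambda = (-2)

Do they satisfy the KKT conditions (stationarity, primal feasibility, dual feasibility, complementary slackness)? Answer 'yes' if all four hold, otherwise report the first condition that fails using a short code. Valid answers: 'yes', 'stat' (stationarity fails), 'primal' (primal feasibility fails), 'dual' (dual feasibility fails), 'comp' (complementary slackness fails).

Gradient of f: grad f(x) = Q x + c = (-4, 4)
Constraint values g_i(x) = a_i^T x - b_i:
  g_1((1, -3)) = 0
Stationarity residual: grad f(x) + sum_i lambda_i a_i = (0, 0)
  -> stationarity OK
Primal feasibility (all g_i <= 0): OK
Dual feasibility (all lambda_i >= 0): FAILS
Complementary slackness (lambda_i * g_i(x) = 0 for all i): OK

Verdict: the first failing condition is dual_feasibility -> dual.

dual


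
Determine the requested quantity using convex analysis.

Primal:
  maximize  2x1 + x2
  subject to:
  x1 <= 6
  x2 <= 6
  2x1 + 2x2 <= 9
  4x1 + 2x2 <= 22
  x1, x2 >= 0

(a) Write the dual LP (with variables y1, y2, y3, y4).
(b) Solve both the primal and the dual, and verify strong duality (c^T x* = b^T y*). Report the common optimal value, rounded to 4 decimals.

The standard primal-dual pair for 'max c^T x s.t. A x <= b, x >= 0' is:
  Dual:  min b^T y  s.t.  A^T y >= c,  y >= 0.

So the dual LP is:
  minimize  6y1 + 6y2 + 9y3 + 22y4
  subject to:
    y1 + 2y3 + 4y4 >= 2
    y2 + 2y3 + 2y4 >= 1
    y1, y2, y3, y4 >= 0

Solving the primal: x* = (4.5, 0).
  primal value c^T x* = 9.
Solving the dual: y* = (0, 0, 1, 0).
  dual value b^T y* = 9.
Strong duality: c^T x* = b^T y*. Confirmed.

9


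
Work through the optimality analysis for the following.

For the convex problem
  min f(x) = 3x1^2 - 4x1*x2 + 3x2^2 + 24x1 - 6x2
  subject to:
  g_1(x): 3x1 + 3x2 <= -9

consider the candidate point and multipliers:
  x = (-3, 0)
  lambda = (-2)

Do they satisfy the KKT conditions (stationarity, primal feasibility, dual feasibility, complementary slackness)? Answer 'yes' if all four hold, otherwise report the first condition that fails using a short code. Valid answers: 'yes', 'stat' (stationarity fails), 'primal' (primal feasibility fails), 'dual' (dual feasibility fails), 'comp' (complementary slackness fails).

Gradient of f: grad f(x) = Q x + c = (6, 6)
Constraint values g_i(x) = a_i^T x - b_i:
  g_1((-3, 0)) = 0
Stationarity residual: grad f(x) + sum_i lambda_i a_i = (0, 0)
  -> stationarity OK
Primal feasibility (all g_i <= 0): OK
Dual feasibility (all lambda_i >= 0): FAILS
Complementary slackness (lambda_i * g_i(x) = 0 for all i): OK

Verdict: the first failing condition is dual_feasibility -> dual.

dual


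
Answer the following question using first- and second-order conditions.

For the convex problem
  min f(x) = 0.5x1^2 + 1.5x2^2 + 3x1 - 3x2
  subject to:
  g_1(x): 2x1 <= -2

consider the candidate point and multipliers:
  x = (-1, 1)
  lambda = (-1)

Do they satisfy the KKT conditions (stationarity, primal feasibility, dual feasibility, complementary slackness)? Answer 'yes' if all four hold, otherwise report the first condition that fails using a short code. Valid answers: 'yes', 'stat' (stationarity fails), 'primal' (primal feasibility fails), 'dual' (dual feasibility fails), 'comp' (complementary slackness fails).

Gradient of f: grad f(x) = Q x + c = (2, 0)
Constraint values g_i(x) = a_i^T x - b_i:
  g_1((-1, 1)) = 0
Stationarity residual: grad f(x) + sum_i lambda_i a_i = (0, 0)
  -> stationarity OK
Primal feasibility (all g_i <= 0): OK
Dual feasibility (all lambda_i >= 0): FAILS
Complementary slackness (lambda_i * g_i(x) = 0 for all i): OK

Verdict: the first failing condition is dual_feasibility -> dual.

dual


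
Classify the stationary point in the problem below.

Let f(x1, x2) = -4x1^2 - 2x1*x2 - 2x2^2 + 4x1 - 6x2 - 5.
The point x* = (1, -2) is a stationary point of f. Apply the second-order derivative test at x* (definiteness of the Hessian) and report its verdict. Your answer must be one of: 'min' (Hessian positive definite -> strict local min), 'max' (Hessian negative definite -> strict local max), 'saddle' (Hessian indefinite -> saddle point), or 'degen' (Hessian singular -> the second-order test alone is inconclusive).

Compute the Hessian H = grad^2 f:
  H = [[-8, -2], [-2, -4]]
Verify stationarity: grad f(x*) = H x* + g = (0, 0).
Eigenvalues of H: -8.8284, -3.1716.
Both eigenvalues < 0, so H is negative definite -> x* is a strict local max.

max


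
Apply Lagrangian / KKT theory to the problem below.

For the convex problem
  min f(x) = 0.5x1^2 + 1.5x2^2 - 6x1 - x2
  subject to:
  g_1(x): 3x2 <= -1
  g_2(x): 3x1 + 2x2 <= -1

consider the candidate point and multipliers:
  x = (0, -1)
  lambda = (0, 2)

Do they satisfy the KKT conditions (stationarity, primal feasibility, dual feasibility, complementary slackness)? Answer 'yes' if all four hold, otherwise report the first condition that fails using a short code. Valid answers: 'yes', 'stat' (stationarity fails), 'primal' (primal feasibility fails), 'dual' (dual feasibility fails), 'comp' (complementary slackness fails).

Gradient of f: grad f(x) = Q x + c = (-6, -4)
Constraint values g_i(x) = a_i^T x - b_i:
  g_1((0, -1)) = -2
  g_2((0, -1)) = -1
Stationarity residual: grad f(x) + sum_i lambda_i a_i = (0, 0)
  -> stationarity OK
Primal feasibility (all g_i <= 0): OK
Dual feasibility (all lambda_i >= 0): OK
Complementary slackness (lambda_i * g_i(x) = 0 for all i): FAILS

Verdict: the first failing condition is complementary_slackness -> comp.

comp


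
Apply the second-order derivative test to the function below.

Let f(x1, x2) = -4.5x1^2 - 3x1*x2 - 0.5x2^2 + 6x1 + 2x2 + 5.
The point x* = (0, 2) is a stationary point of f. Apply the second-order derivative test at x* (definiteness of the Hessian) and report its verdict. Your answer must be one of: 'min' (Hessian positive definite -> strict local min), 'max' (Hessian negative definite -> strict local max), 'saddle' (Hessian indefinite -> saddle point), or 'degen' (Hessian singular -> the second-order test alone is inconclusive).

Compute the Hessian H = grad^2 f:
  H = [[-9, -3], [-3, -1]]
Verify stationarity: grad f(x*) = H x* + g = (0, 0).
Eigenvalues of H: -10, 0.
H has a zero eigenvalue (singular; negative semidefinite but not definite), so H is neither positive definite, negative definite, nor indefinite. The second-order test alone is inconclusive -> degen.
(Indeed, f is constant along the null direction of H through x*, so x* is not a strict local extremum.)

degen


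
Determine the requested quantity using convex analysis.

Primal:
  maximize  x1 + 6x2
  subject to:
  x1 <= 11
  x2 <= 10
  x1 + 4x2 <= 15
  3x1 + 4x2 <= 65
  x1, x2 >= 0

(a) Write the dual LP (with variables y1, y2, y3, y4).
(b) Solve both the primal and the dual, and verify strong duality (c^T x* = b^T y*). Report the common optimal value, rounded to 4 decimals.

The standard primal-dual pair for 'max c^T x s.t. A x <= b, x >= 0' is:
  Dual:  min b^T y  s.t.  A^T y >= c,  y >= 0.

So the dual LP is:
  minimize  11y1 + 10y2 + 15y3 + 65y4
  subject to:
    y1 + y3 + 3y4 >= 1
    y2 + 4y3 + 4y4 >= 6
    y1, y2, y3, y4 >= 0

Solving the primal: x* = (0, 3.75).
  primal value c^T x* = 22.5.
Solving the dual: y* = (0, 0, 1.5, 0).
  dual value b^T y* = 22.5.
Strong duality: c^T x* = b^T y*. Confirmed.

22.5


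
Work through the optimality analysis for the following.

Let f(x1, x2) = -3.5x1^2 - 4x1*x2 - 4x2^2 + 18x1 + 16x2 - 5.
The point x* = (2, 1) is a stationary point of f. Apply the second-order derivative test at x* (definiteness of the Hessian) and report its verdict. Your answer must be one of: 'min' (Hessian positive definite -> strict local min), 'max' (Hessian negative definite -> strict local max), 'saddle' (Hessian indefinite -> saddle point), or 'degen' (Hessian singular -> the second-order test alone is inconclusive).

Compute the Hessian H = grad^2 f:
  H = [[-7, -4], [-4, -8]]
Verify stationarity: grad f(x*) = H x* + g = (0, 0).
Eigenvalues of H: -11.5311, -3.4689.
Both eigenvalues < 0, so H is negative definite -> x* is a strict local max.

max


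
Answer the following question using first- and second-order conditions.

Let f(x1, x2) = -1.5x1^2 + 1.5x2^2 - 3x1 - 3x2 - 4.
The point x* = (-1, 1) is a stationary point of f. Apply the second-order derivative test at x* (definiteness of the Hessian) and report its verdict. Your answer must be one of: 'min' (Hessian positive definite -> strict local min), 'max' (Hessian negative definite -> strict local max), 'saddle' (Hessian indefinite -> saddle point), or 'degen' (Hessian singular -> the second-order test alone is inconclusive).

Compute the Hessian H = grad^2 f:
  H = [[-3, 0], [0, 3]]
Verify stationarity: grad f(x*) = H x* + g = (0, 0).
Eigenvalues of H: -3, 3.
Eigenvalues have mixed signs, so H is indefinite -> x* is a saddle point.

saddle


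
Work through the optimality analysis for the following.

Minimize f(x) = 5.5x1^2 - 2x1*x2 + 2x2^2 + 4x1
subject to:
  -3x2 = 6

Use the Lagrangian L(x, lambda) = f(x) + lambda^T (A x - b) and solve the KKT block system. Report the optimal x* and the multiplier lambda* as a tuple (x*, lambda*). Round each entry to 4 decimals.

Form the Lagrangian:
  L(x, lambda) = (1/2) x^T Q x + c^T x + lambda^T (A x - b)
Stationarity (grad_x L = 0): Q x + c + A^T lambda = 0.
Primal feasibility: A x = b.

This gives the KKT block system:
  [ Q   A^T ] [ x     ]   [-c ]
  [ A    0  ] [ lambda ] = [ b ]

Solving the linear system:
  x*      = (-0.7273, -2)
  lambda* = (-2.1818)
  f(x*)   = 5.0909

x* = (-0.7273, -2), lambda* = (-2.1818)


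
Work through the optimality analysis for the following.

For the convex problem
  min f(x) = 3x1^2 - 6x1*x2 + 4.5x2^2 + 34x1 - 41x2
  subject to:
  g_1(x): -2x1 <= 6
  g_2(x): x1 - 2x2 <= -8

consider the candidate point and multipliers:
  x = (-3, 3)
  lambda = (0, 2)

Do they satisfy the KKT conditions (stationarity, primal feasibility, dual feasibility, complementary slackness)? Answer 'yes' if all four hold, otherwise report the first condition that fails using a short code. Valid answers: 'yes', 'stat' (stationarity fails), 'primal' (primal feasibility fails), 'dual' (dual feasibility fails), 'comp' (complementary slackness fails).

Gradient of f: grad f(x) = Q x + c = (-2, 4)
Constraint values g_i(x) = a_i^T x - b_i:
  g_1((-3, 3)) = 0
  g_2((-3, 3)) = -1
Stationarity residual: grad f(x) + sum_i lambda_i a_i = (0, 0)
  -> stationarity OK
Primal feasibility (all g_i <= 0): OK
Dual feasibility (all lambda_i >= 0): OK
Complementary slackness (lambda_i * g_i(x) = 0 for all i): FAILS

Verdict: the first failing condition is complementary_slackness -> comp.

comp


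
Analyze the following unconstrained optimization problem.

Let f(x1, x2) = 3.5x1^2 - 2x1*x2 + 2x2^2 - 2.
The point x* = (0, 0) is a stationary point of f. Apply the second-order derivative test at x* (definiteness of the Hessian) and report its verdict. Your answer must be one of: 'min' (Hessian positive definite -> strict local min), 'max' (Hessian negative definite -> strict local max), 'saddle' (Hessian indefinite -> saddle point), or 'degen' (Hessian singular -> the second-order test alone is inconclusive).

Compute the Hessian H = grad^2 f:
  H = [[7, -2], [-2, 4]]
Verify stationarity: grad f(x*) = H x* + g = (0, 0).
Eigenvalues of H: 3, 8.
Both eigenvalues > 0, so H is positive definite -> x* is a strict local min.

min


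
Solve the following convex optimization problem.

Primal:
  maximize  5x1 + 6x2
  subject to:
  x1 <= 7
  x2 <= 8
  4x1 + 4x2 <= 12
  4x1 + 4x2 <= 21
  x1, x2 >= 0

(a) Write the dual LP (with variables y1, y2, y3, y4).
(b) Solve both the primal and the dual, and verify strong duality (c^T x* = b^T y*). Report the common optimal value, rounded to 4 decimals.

The standard primal-dual pair for 'max c^T x s.t. A x <= b, x >= 0' is:
  Dual:  min b^T y  s.t.  A^T y >= c,  y >= 0.

So the dual LP is:
  minimize  7y1 + 8y2 + 12y3 + 21y4
  subject to:
    y1 + 4y3 + 4y4 >= 5
    y2 + 4y3 + 4y4 >= 6
    y1, y2, y3, y4 >= 0

Solving the primal: x* = (0, 3).
  primal value c^T x* = 18.
Solving the dual: y* = (0, 0, 1.5, 0).
  dual value b^T y* = 18.
Strong duality: c^T x* = b^T y*. Confirmed.

18


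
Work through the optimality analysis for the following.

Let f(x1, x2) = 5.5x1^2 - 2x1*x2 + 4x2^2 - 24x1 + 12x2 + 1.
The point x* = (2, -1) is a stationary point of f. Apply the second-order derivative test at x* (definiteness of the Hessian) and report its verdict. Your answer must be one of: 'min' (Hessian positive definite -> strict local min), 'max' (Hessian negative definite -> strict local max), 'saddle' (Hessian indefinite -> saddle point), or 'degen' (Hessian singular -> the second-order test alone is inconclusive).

Compute the Hessian H = grad^2 f:
  H = [[11, -2], [-2, 8]]
Verify stationarity: grad f(x*) = H x* + g = (0, 0).
Eigenvalues of H: 7, 12.
Both eigenvalues > 0, so H is positive definite -> x* is a strict local min.

min


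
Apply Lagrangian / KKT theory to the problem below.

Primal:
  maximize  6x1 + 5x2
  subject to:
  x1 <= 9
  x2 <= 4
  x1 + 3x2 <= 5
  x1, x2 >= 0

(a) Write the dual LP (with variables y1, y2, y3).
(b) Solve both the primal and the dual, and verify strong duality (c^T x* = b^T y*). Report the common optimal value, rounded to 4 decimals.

The standard primal-dual pair for 'max c^T x s.t. A x <= b, x >= 0' is:
  Dual:  min b^T y  s.t.  A^T y >= c,  y >= 0.

So the dual LP is:
  minimize  9y1 + 4y2 + 5y3
  subject to:
    y1 + y3 >= 6
    y2 + 3y3 >= 5
    y1, y2, y3 >= 0

Solving the primal: x* = (5, 0).
  primal value c^T x* = 30.
Solving the dual: y* = (0, 0, 6).
  dual value b^T y* = 30.
Strong duality: c^T x* = b^T y*. Confirmed.

30


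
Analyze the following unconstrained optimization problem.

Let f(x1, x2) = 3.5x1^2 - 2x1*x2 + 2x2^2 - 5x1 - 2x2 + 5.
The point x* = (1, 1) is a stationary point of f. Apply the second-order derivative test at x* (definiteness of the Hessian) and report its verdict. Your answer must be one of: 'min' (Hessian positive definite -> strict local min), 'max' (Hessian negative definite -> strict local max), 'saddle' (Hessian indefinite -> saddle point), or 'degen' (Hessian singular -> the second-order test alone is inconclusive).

Compute the Hessian H = grad^2 f:
  H = [[7, -2], [-2, 4]]
Verify stationarity: grad f(x*) = H x* + g = (0, 0).
Eigenvalues of H: 3, 8.
Both eigenvalues > 0, so H is positive definite -> x* is a strict local min.

min


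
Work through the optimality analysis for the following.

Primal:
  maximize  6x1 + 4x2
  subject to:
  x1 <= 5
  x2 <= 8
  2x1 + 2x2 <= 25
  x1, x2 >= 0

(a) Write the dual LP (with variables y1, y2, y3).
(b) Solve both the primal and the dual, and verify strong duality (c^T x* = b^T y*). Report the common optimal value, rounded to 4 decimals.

The standard primal-dual pair for 'max c^T x s.t. A x <= b, x >= 0' is:
  Dual:  min b^T y  s.t.  A^T y >= c,  y >= 0.

So the dual LP is:
  minimize  5y1 + 8y2 + 25y3
  subject to:
    y1 + 2y3 >= 6
    y2 + 2y3 >= 4
    y1, y2, y3 >= 0

Solving the primal: x* = (5, 7.5).
  primal value c^T x* = 60.
Solving the dual: y* = (2, 0, 2).
  dual value b^T y* = 60.
Strong duality: c^T x* = b^T y*. Confirmed.

60


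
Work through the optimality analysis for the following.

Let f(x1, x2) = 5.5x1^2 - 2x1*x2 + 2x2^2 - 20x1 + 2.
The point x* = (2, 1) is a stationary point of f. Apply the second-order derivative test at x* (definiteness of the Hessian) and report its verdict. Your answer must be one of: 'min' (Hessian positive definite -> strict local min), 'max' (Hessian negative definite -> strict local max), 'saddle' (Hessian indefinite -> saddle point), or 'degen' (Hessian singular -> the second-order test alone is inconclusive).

Compute the Hessian H = grad^2 f:
  H = [[11, -2], [-2, 4]]
Verify stationarity: grad f(x*) = H x* + g = (0, 0).
Eigenvalues of H: 3.4689, 11.5311.
Both eigenvalues > 0, so H is positive definite -> x* is a strict local min.

min


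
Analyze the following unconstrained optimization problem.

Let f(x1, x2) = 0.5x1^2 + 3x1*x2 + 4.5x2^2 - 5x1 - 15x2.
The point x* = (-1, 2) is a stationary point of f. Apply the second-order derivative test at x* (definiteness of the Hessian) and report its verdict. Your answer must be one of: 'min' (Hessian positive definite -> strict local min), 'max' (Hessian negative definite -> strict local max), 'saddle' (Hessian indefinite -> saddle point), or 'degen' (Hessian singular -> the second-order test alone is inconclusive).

Compute the Hessian H = grad^2 f:
  H = [[1, 3], [3, 9]]
Verify stationarity: grad f(x*) = H x* + g = (0, 0).
Eigenvalues of H: 0, 10.
H has a zero eigenvalue (singular; positive semidefinite but not definite), so H is neither positive definite, negative definite, nor indefinite. The second-order test alone is inconclusive -> degen.
(Indeed, f is constant along the null direction of H through x*, so x* is not a strict local extremum.)

degen


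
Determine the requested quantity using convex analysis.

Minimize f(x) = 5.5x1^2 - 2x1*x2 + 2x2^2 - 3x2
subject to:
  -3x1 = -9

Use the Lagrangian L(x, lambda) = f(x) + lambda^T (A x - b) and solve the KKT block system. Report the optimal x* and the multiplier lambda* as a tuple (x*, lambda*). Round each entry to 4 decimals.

Form the Lagrangian:
  L(x, lambda) = (1/2) x^T Q x + c^T x + lambda^T (A x - b)
Stationarity (grad_x L = 0): Q x + c + A^T lambda = 0.
Primal feasibility: A x = b.

This gives the KKT block system:
  [ Q   A^T ] [ x     ]   [-c ]
  [ A    0  ] [ lambda ] = [ b ]

Solving the linear system:
  x*      = (3, 2.25)
  lambda* = (9.5)
  f(x*)   = 39.375

x* = (3, 2.25), lambda* = (9.5)


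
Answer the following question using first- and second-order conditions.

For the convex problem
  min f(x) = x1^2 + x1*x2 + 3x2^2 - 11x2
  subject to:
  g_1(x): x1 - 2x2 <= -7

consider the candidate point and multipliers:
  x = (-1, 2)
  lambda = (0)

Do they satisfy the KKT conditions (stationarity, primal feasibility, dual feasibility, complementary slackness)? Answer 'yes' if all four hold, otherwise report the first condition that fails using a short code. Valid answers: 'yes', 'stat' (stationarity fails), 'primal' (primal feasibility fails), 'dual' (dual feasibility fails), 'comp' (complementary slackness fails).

Gradient of f: grad f(x) = Q x + c = (0, 0)
Constraint values g_i(x) = a_i^T x - b_i:
  g_1((-1, 2)) = 2
Stationarity residual: grad f(x) + sum_i lambda_i a_i = (0, 0)
  -> stationarity OK
Primal feasibility (all g_i <= 0): FAILS
Dual feasibility (all lambda_i >= 0): OK
Complementary slackness (lambda_i * g_i(x) = 0 for all i): OK

Verdict: the first failing condition is primal_feasibility -> primal.

primal


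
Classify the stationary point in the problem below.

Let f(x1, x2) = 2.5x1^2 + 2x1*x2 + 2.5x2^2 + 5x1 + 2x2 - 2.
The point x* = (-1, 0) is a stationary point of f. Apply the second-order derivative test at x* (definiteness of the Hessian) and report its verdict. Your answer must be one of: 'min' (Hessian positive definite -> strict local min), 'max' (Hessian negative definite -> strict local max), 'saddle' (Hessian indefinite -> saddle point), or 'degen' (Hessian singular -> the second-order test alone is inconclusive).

Compute the Hessian H = grad^2 f:
  H = [[5, 2], [2, 5]]
Verify stationarity: grad f(x*) = H x* + g = (0, 0).
Eigenvalues of H: 3, 7.
Both eigenvalues > 0, so H is positive definite -> x* is a strict local min.

min


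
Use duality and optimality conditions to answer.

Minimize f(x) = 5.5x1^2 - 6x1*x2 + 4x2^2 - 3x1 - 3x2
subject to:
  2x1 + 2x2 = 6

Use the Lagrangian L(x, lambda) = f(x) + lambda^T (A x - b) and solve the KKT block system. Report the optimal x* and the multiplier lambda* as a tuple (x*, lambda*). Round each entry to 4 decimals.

Form the Lagrangian:
  L(x, lambda) = (1/2) x^T Q x + c^T x + lambda^T (A x - b)
Stationarity (grad_x L = 0): Q x + c + A^T lambda = 0.
Primal feasibility: A x = b.

This gives the KKT block system:
  [ Q   A^T ] [ x     ]   [-c ]
  [ A    0  ] [ lambda ] = [ b ]

Solving the linear system:
  x*      = (1.3548, 1.6452)
  lambda* = (-1.0161)
  f(x*)   = -1.4516

x* = (1.3548, 1.6452), lambda* = (-1.0161)


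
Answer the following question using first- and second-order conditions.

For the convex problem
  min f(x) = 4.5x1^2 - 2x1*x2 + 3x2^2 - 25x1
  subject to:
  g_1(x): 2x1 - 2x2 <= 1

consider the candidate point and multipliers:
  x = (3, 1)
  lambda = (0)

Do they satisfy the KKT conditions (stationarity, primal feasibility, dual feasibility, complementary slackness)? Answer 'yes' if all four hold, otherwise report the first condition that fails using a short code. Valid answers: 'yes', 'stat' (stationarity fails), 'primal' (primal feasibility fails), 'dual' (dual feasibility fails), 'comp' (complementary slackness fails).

Gradient of f: grad f(x) = Q x + c = (0, 0)
Constraint values g_i(x) = a_i^T x - b_i:
  g_1((3, 1)) = 3
Stationarity residual: grad f(x) + sum_i lambda_i a_i = (0, 0)
  -> stationarity OK
Primal feasibility (all g_i <= 0): FAILS
Dual feasibility (all lambda_i >= 0): OK
Complementary slackness (lambda_i * g_i(x) = 0 for all i): OK

Verdict: the first failing condition is primal_feasibility -> primal.

primal


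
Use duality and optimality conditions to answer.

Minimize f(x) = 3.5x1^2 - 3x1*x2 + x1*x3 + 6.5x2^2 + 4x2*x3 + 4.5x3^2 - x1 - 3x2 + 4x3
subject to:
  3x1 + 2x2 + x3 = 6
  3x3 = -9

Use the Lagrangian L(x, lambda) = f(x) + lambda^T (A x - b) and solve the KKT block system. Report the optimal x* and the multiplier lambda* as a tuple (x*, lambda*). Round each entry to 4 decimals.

Form the Lagrangian:
  L(x, lambda) = (1/2) x^T Q x + c^T x + lambda^T (A x - b)
Stationarity (grad_x L = 0): Q x + c + A^T lambda = 0.
Primal feasibility: A x = b.

This gives the KKT block system:
  [ Q   A^T ] [ x     ]   [-c ]
  [ A    0  ] [ lambda ] = [ b ]

Solving the linear system:
  x*      = (1.8287, 1.7569, -3)
  lambda* = (-1.1768, 5.1068)
  f(x*)   = 16.9613

x* = (1.8287, 1.7569, -3), lambda* = (-1.1768, 5.1068)


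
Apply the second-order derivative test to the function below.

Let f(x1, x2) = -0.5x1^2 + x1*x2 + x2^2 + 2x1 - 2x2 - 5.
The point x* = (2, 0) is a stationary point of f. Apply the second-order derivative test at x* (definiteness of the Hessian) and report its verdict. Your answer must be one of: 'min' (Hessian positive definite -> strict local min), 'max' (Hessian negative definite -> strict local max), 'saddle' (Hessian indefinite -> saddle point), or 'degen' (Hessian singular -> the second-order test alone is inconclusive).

Compute the Hessian H = grad^2 f:
  H = [[-1, 1], [1, 2]]
Verify stationarity: grad f(x*) = H x* + g = (0, 0).
Eigenvalues of H: -1.3028, 2.3028.
Eigenvalues have mixed signs, so H is indefinite -> x* is a saddle point.

saddle


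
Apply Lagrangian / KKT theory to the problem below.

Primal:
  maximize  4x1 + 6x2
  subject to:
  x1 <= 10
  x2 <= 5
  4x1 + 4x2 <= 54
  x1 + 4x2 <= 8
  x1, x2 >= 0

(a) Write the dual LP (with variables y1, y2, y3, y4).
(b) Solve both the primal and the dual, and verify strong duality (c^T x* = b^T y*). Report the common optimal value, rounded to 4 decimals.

The standard primal-dual pair for 'max c^T x s.t. A x <= b, x >= 0' is:
  Dual:  min b^T y  s.t.  A^T y >= c,  y >= 0.

So the dual LP is:
  minimize  10y1 + 5y2 + 54y3 + 8y4
  subject to:
    y1 + 4y3 + y4 >= 4
    y2 + 4y3 + 4y4 >= 6
    y1, y2, y3, y4 >= 0

Solving the primal: x* = (8, 0).
  primal value c^T x* = 32.
Solving the dual: y* = (0, 0, 0, 4).
  dual value b^T y* = 32.
Strong duality: c^T x* = b^T y*. Confirmed.

32


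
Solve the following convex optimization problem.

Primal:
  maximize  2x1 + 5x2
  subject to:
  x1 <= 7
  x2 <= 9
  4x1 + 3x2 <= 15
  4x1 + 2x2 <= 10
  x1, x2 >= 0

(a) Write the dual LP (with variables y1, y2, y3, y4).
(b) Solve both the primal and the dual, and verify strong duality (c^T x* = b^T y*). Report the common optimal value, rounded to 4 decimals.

The standard primal-dual pair for 'max c^T x s.t. A x <= b, x >= 0' is:
  Dual:  min b^T y  s.t.  A^T y >= c,  y >= 0.

So the dual LP is:
  minimize  7y1 + 9y2 + 15y3 + 10y4
  subject to:
    y1 + 4y3 + 4y4 >= 2
    y2 + 3y3 + 2y4 >= 5
    y1, y2, y3, y4 >= 0

Solving the primal: x* = (0, 5).
  primal value c^T x* = 25.
Solving the dual: y* = (0, 0, 0, 2.5).
  dual value b^T y* = 25.
Strong duality: c^T x* = b^T y*. Confirmed.

25


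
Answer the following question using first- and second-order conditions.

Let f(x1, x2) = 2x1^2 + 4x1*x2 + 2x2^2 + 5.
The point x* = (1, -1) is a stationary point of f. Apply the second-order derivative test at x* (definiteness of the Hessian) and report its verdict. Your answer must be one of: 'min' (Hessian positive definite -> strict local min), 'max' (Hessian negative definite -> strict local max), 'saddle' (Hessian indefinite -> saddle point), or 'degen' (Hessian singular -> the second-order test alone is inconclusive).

Compute the Hessian H = grad^2 f:
  H = [[4, 4], [4, 4]]
Verify stationarity: grad f(x*) = H x* + g = (0, 0).
Eigenvalues of H: 0, 8.
H has a zero eigenvalue (singular; positive semidefinite but not definite), so H is neither positive definite, negative definite, nor indefinite. The second-order test alone is inconclusive -> degen.
(Indeed, f is constant along the null direction of H through x*, so x* is not a strict local extremum.)

degen


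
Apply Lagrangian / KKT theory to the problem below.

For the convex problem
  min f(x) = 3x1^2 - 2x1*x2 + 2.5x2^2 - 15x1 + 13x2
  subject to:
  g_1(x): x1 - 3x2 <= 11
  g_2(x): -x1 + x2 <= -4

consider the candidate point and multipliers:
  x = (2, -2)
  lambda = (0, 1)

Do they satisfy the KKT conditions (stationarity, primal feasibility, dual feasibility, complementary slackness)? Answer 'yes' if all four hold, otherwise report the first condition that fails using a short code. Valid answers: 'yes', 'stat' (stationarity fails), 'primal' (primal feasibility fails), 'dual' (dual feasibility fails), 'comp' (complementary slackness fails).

Gradient of f: grad f(x) = Q x + c = (1, -1)
Constraint values g_i(x) = a_i^T x - b_i:
  g_1((2, -2)) = -3
  g_2((2, -2)) = 0
Stationarity residual: grad f(x) + sum_i lambda_i a_i = (0, 0)
  -> stationarity OK
Primal feasibility (all g_i <= 0): OK
Dual feasibility (all lambda_i >= 0): OK
Complementary slackness (lambda_i * g_i(x) = 0 for all i): OK

Verdict: yes, KKT holds.

yes


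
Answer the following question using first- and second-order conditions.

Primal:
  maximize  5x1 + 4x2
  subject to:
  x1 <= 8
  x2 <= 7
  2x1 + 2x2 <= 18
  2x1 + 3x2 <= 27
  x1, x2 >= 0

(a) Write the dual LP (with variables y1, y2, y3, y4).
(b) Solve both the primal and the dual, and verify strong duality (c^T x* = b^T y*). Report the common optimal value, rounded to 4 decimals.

The standard primal-dual pair for 'max c^T x s.t. A x <= b, x >= 0' is:
  Dual:  min b^T y  s.t.  A^T y >= c,  y >= 0.

So the dual LP is:
  minimize  8y1 + 7y2 + 18y3 + 27y4
  subject to:
    y1 + 2y3 + 2y4 >= 5
    y2 + 2y3 + 3y4 >= 4
    y1, y2, y3, y4 >= 0

Solving the primal: x* = (8, 1).
  primal value c^T x* = 44.
Solving the dual: y* = (1, 0, 2, 0).
  dual value b^T y* = 44.
Strong duality: c^T x* = b^T y*. Confirmed.

44


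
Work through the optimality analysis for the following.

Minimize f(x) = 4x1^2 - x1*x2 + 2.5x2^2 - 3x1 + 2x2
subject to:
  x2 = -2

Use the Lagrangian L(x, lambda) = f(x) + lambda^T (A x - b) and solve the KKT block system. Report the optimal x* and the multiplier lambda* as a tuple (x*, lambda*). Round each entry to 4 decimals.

Form the Lagrangian:
  L(x, lambda) = (1/2) x^T Q x + c^T x + lambda^T (A x - b)
Stationarity (grad_x L = 0): Q x + c + A^T lambda = 0.
Primal feasibility: A x = b.

This gives the KKT block system:
  [ Q   A^T ] [ x     ]   [-c ]
  [ A    0  ] [ lambda ] = [ b ]

Solving the linear system:
  x*      = (0.125, -2)
  lambda* = (8.125)
  f(x*)   = 5.9375

x* = (0.125, -2), lambda* = (8.125)


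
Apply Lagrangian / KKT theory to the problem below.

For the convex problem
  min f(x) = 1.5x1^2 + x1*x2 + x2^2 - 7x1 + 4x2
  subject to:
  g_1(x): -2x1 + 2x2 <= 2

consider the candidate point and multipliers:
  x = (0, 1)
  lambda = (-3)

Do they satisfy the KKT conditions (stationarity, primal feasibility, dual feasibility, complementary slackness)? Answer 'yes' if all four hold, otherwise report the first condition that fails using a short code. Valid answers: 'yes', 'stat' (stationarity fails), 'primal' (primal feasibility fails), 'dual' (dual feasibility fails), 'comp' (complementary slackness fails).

Gradient of f: grad f(x) = Q x + c = (-6, 6)
Constraint values g_i(x) = a_i^T x - b_i:
  g_1((0, 1)) = 0
Stationarity residual: grad f(x) + sum_i lambda_i a_i = (0, 0)
  -> stationarity OK
Primal feasibility (all g_i <= 0): OK
Dual feasibility (all lambda_i >= 0): FAILS
Complementary slackness (lambda_i * g_i(x) = 0 for all i): OK

Verdict: the first failing condition is dual_feasibility -> dual.

dual


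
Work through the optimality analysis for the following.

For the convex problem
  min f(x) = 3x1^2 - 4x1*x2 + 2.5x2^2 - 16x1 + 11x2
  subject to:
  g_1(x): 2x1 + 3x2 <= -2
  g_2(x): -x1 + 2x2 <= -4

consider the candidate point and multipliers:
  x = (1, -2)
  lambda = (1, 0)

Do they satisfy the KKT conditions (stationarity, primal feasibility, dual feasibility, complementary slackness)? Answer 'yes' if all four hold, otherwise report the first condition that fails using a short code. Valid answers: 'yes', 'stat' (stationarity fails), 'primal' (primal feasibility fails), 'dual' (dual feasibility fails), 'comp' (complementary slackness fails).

Gradient of f: grad f(x) = Q x + c = (-2, -3)
Constraint values g_i(x) = a_i^T x - b_i:
  g_1((1, -2)) = -2
  g_2((1, -2)) = -1
Stationarity residual: grad f(x) + sum_i lambda_i a_i = (0, 0)
  -> stationarity OK
Primal feasibility (all g_i <= 0): OK
Dual feasibility (all lambda_i >= 0): OK
Complementary slackness (lambda_i * g_i(x) = 0 for all i): FAILS

Verdict: the first failing condition is complementary_slackness -> comp.

comp


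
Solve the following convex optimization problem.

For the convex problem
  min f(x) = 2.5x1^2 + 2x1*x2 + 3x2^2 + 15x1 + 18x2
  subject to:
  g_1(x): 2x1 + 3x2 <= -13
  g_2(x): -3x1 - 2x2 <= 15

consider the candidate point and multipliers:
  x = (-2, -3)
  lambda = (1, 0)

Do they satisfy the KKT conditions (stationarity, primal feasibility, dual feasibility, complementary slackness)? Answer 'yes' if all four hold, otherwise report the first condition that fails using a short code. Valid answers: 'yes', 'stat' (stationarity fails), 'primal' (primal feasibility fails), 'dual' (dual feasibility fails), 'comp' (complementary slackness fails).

Gradient of f: grad f(x) = Q x + c = (-1, -4)
Constraint values g_i(x) = a_i^T x - b_i:
  g_1((-2, -3)) = 0
  g_2((-2, -3)) = -3
Stationarity residual: grad f(x) + sum_i lambda_i a_i = (1, -1)
  -> stationarity FAILS
Primal feasibility (all g_i <= 0): OK
Dual feasibility (all lambda_i >= 0): OK
Complementary slackness (lambda_i * g_i(x) = 0 for all i): OK

Verdict: the first failing condition is stationarity -> stat.

stat


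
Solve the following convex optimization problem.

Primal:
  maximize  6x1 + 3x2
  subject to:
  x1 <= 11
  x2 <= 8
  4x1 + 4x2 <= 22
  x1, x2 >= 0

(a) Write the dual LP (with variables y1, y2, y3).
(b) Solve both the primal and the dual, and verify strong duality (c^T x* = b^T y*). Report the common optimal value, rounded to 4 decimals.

The standard primal-dual pair for 'max c^T x s.t. A x <= b, x >= 0' is:
  Dual:  min b^T y  s.t.  A^T y >= c,  y >= 0.

So the dual LP is:
  minimize  11y1 + 8y2 + 22y3
  subject to:
    y1 + 4y3 >= 6
    y2 + 4y3 >= 3
    y1, y2, y3 >= 0

Solving the primal: x* = (5.5, 0).
  primal value c^T x* = 33.
Solving the dual: y* = (0, 0, 1.5).
  dual value b^T y* = 33.
Strong duality: c^T x* = b^T y*. Confirmed.

33


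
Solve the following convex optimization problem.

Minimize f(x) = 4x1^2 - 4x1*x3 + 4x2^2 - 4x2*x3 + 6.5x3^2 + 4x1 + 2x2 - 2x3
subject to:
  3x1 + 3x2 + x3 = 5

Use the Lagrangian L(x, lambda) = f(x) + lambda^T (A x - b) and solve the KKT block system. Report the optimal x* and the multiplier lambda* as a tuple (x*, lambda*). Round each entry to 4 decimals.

Form the Lagrangian:
  L(x, lambda) = (1/2) x^T Q x + c^T x + lambda^T (A x - b)
Stationarity (grad_x L = 0): Q x + c + A^T lambda = 0.
Primal feasibility: A x = b.

This gives the KKT block system:
  [ Q   A^T ] [ x     ]   [-c ]
  [ A    0  ] [ lambda ] = [ b ]

Solving the linear system:
  x*      = (0.5853, 0.8353, 0.7379)
  lambda* = (-1.9103)
  f(x*)   = 6.044

x* = (0.5853, 0.8353, 0.7379), lambda* = (-1.9103)


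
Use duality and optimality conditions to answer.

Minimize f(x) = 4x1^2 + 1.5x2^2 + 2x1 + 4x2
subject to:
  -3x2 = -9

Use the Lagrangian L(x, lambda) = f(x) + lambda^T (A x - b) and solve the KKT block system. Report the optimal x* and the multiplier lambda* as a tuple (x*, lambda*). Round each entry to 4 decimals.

Form the Lagrangian:
  L(x, lambda) = (1/2) x^T Q x + c^T x + lambda^T (A x - b)
Stationarity (grad_x L = 0): Q x + c + A^T lambda = 0.
Primal feasibility: A x = b.

This gives the KKT block system:
  [ Q   A^T ] [ x     ]   [-c ]
  [ A    0  ] [ lambda ] = [ b ]

Solving the linear system:
  x*      = (-0.25, 3)
  lambda* = (4.3333)
  f(x*)   = 25.25

x* = (-0.25, 3), lambda* = (4.3333)


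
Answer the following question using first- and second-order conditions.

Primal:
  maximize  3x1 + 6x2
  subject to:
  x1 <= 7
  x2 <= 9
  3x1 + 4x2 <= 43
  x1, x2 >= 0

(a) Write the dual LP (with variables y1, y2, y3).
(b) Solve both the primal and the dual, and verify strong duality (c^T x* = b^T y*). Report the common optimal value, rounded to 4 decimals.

The standard primal-dual pair for 'max c^T x s.t. A x <= b, x >= 0' is:
  Dual:  min b^T y  s.t.  A^T y >= c,  y >= 0.

So the dual LP is:
  minimize  7y1 + 9y2 + 43y3
  subject to:
    y1 + 3y3 >= 3
    y2 + 4y3 >= 6
    y1, y2, y3 >= 0

Solving the primal: x* = (2.3333, 9).
  primal value c^T x* = 61.
Solving the dual: y* = (0, 2, 1).
  dual value b^T y* = 61.
Strong duality: c^T x* = b^T y*. Confirmed.

61


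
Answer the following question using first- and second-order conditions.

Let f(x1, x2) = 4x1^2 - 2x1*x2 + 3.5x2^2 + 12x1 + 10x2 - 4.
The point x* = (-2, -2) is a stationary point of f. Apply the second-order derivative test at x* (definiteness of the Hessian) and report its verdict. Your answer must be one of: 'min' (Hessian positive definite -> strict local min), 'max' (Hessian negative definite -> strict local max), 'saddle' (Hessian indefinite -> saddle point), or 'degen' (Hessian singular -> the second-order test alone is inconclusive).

Compute the Hessian H = grad^2 f:
  H = [[8, -2], [-2, 7]]
Verify stationarity: grad f(x*) = H x* + g = (0, 0).
Eigenvalues of H: 5.4384, 9.5616.
Both eigenvalues > 0, so H is positive definite -> x* is a strict local min.

min


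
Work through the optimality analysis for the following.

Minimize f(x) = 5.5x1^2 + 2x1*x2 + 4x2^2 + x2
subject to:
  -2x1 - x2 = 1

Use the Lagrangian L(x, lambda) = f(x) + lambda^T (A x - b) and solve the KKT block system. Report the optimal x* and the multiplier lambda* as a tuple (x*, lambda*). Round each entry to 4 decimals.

Form the Lagrangian:
  L(x, lambda) = (1/2) x^T Q x + c^T x + lambda^T (A x - b)
Stationarity (grad_x L = 0): Q x + c + A^T lambda = 0.
Primal feasibility: A x = b.

This gives the KKT block system:
  [ Q   A^T ] [ x     ]   [-c ]
  [ A    0  ] [ lambda ] = [ b ]

Solving the linear system:
  x*      = (-0.3429, -0.3143)
  lambda* = (-2.2)
  f(x*)   = 0.9429

x* = (-0.3429, -0.3143), lambda* = (-2.2)


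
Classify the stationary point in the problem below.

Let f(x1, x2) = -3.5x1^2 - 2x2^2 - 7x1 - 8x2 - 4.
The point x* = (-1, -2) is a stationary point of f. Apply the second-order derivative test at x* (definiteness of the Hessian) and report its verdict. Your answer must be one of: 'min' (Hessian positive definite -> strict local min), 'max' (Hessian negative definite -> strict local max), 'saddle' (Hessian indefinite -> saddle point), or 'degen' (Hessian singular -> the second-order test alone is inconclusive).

Compute the Hessian H = grad^2 f:
  H = [[-7, 0], [0, -4]]
Verify stationarity: grad f(x*) = H x* + g = (0, 0).
Eigenvalues of H: -7, -4.
Both eigenvalues < 0, so H is negative definite -> x* is a strict local max.

max


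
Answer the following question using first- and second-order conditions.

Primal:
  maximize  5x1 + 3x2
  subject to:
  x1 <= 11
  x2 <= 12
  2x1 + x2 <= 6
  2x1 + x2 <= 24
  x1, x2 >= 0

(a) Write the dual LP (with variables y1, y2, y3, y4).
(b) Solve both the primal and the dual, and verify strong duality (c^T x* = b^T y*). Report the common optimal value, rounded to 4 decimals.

The standard primal-dual pair for 'max c^T x s.t. A x <= b, x >= 0' is:
  Dual:  min b^T y  s.t.  A^T y >= c,  y >= 0.

So the dual LP is:
  minimize  11y1 + 12y2 + 6y3 + 24y4
  subject to:
    y1 + 2y3 + 2y4 >= 5
    y2 + y3 + y4 >= 3
    y1, y2, y3, y4 >= 0

Solving the primal: x* = (0, 6).
  primal value c^T x* = 18.
Solving the dual: y* = (0, 0, 3, 0).
  dual value b^T y* = 18.
Strong duality: c^T x* = b^T y*. Confirmed.

18


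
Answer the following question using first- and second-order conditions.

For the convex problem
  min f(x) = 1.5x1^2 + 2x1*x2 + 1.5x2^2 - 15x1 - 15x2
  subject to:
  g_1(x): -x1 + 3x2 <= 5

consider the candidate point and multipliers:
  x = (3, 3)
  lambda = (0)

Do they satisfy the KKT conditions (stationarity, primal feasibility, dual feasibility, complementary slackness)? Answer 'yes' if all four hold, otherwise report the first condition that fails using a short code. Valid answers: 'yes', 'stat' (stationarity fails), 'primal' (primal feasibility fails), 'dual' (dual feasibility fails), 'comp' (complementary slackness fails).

Gradient of f: grad f(x) = Q x + c = (0, 0)
Constraint values g_i(x) = a_i^T x - b_i:
  g_1((3, 3)) = 1
Stationarity residual: grad f(x) + sum_i lambda_i a_i = (0, 0)
  -> stationarity OK
Primal feasibility (all g_i <= 0): FAILS
Dual feasibility (all lambda_i >= 0): OK
Complementary slackness (lambda_i * g_i(x) = 0 for all i): OK

Verdict: the first failing condition is primal_feasibility -> primal.

primal


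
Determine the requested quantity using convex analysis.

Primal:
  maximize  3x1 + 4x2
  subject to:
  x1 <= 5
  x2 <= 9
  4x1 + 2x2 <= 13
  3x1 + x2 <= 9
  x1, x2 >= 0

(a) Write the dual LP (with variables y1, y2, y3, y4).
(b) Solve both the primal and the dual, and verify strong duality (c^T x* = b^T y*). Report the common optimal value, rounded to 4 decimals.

The standard primal-dual pair for 'max c^T x s.t. A x <= b, x >= 0' is:
  Dual:  min b^T y  s.t.  A^T y >= c,  y >= 0.

So the dual LP is:
  minimize  5y1 + 9y2 + 13y3 + 9y4
  subject to:
    y1 + 4y3 + 3y4 >= 3
    y2 + 2y3 + y4 >= 4
    y1, y2, y3, y4 >= 0

Solving the primal: x* = (0, 6.5).
  primal value c^T x* = 26.
Solving the dual: y* = (0, 0, 2, 0).
  dual value b^T y* = 26.
Strong duality: c^T x* = b^T y*. Confirmed.

26
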